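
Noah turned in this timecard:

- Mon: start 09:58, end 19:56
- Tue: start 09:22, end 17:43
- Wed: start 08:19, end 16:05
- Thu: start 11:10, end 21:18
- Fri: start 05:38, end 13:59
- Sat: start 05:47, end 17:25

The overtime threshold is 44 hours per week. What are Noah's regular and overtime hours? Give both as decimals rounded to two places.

Regular 44.00 hours, overtime 12.20 hours

Mon: 09:58–19:56 = 9 h 58 min
Tue: 09:22–17:43 = 8 h 21 min
Wed: 08:19–16:05 = 7 h 46 min
Thu: 11:10–21:18 = 10 h 8 min
Fri: 05:38–13:59 = 8 h 21 min
Sat: 05:47–17:25 = 11 h 38 min
Total worked: 56 h 12 min = 56.20 h.
Threshold 44 h → overtime 12 h 12 min, regular 44 h 0 min.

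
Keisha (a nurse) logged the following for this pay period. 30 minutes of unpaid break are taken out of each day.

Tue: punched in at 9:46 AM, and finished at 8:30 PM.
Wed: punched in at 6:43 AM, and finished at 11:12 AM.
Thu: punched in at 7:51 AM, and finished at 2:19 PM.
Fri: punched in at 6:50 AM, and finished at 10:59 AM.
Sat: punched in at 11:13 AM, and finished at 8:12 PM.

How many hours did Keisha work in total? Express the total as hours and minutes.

32 h 19 min

Tue: 9:46 AM–8:30 PM = 10 h 44 min; less 30 min break → 10 h 14 min
Wed: 6:43 AM–11:12 AM = 4 h 29 min; less 30 min break → 3 h 59 min
Thu: 7:51 AM–2:19 PM = 6 h 28 min; less 30 min break → 5 h 58 min
Fri: 6:50 AM–10:59 AM = 4 h 9 min; less 30 min break → 3 h 39 min
Sat: 11:13 AM–8:12 PM = 8 h 59 min; less 30 min break → 8 h 29 min
Total: 10 h 14 min + 3 h 59 min + 5 h 58 min + 3 h 39 min + 8 h 29 min = 32 h 19 min.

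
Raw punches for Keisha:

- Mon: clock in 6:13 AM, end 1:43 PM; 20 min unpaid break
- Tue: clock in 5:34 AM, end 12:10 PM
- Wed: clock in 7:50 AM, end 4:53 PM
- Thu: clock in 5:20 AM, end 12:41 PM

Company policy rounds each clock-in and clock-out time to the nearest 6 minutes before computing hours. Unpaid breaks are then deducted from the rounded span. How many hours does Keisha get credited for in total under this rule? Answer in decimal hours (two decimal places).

Mon: in 6:13 AM→6:12 AM, out 1:43 PM→1:42 PM; 7 h 30 min − 20 min = 7 h 10 min
Tue: in 5:34 AM→5:36 AM, out 12:10 PM→12:12 PM; 6 h 36 min
Wed: in 7:50 AM→7:48 AM, out 4:53 PM→4:54 PM; 9 h 6 min
Thu: in 5:20 AM→5:18 AM, out 12:41 PM→12:42 PM; 7 h 24 min
Total credited: 30 h 16 min.

30.27 hours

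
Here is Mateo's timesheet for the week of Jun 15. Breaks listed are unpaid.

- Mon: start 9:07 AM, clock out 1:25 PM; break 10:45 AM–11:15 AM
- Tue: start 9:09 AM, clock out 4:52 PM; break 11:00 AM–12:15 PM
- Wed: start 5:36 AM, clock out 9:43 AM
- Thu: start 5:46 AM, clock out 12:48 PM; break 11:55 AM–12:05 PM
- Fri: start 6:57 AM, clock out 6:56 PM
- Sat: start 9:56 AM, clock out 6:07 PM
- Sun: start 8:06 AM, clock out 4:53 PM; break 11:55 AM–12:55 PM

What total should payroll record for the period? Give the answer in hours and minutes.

49 h 12 min

Mon: 9:07 AM–1:25 PM = 4 h 18 min; less 30 min break → 3 h 48 min
Tue: 9:09 AM–4:52 PM = 7 h 43 min; less 75 min break → 6 h 28 min
Wed: 5:36 AM–9:43 AM = 4 h 7 min
Thu: 5:46 AM–12:48 PM = 7 h 2 min; less 10 min break → 6 h 52 min
Fri: 6:57 AM–6:56 PM = 11 h 59 min
Sat: 9:56 AM–6:07 PM = 8 h 11 min
Sun: 8:06 AM–4:53 PM = 8 h 47 min; less 60 min break → 7 h 47 min
Total: 3 h 48 min + 6 h 28 min + 4 h 7 min + 6 h 52 min + 11 h 59 min + 8 h 11 min + 7 h 47 min = 49 h 12 min.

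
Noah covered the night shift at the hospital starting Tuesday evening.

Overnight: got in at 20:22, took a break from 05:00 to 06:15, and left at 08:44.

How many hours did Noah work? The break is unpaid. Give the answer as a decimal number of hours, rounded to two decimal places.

11.12 hours

Overnight: 20:22 → midnight = 3 h 38 min; midnight → 08:44 = 8 h 44 min; span 12 h 22 min; less 75 min break → 11 h 7 min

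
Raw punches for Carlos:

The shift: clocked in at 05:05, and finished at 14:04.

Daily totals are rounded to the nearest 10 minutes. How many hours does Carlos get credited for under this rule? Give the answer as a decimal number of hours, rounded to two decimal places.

9.00 hours

The shift: 05:05–14:04 = 8 h 59 min → rounds to 9 h 0 min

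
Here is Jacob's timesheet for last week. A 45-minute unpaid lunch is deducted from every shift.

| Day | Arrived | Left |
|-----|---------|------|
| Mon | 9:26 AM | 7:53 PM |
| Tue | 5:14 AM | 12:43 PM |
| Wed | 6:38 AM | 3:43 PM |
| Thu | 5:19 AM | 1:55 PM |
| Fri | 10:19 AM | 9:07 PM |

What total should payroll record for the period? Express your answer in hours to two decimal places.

Mon: 9:26 AM–7:53 PM = 10 h 27 min; less 45 min break → 9 h 42 min
Tue: 5:14 AM–12:43 PM = 7 h 29 min; less 45 min break → 6 h 44 min
Wed: 6:38 AM–3:43 PM = 9 h 5 min; less 45 min break → 8 h 20 min
Thu: 5:19 AM–1:55 PM = 8 h 36 min; less 45 min break → 7 h 51 min
Fri: 10:19 AM–9:07 PM = 10 h 48 min; less 45 min break → 10 h 3 min
Total: 9 h 42 min + 6 h 44 min + 8 h 20 min + 7 h 51 min + 10 h 3 min = 42 h 40 min.

42.67 hours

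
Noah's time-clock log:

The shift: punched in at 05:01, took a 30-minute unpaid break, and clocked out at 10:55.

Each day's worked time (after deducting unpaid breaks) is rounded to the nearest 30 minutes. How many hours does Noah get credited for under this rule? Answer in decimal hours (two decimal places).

The shift: 05:01–10:55 = 5 h 54 min − 30 min = 5 h 24 min → rounds to 5 h 30 min

5.50 hours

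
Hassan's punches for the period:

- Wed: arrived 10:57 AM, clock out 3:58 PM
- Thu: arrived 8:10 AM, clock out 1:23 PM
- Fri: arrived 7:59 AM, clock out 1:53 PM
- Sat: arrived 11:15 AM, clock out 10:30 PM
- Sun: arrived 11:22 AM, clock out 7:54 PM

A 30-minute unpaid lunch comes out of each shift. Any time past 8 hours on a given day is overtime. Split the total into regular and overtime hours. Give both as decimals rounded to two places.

Wed: 10:57 AM–3:58 PM = 5 h 1 min; less 30 min break → 4 h 31 min
Thu: 8:10 AM–1:23 PM = 5 h 13 min; less 30 min break → 4 h 43 min
Fri: 7:59 AM–1:53 PM = 5 h 54 min; less 30 min break → 5 h 24 min
Sat: 11:15 AM–10:30 PM = 11 h 15 min; less 30 min break → 10 h 45 min
Sun: 11:22 AM–7:54 PM = 8 h 32 min; less 30 min break → 8 h 2 min
Wed reg 4 h 31 min / OT 0 h 0 min; Thu reg 4 h 43 min / OT 0 h 0 min; Fri reg 5 h 24 min / OT 0 h 0 min; Sat reg 8 h 0 min / OT 2 h 45 min; Sun reg 8 h 0 min / OT 0 h 2 min.
Totals: regular 30 h 38 min, overtime 2 h 47 min.

Regular 30.63 hours, overtime 2.78 hours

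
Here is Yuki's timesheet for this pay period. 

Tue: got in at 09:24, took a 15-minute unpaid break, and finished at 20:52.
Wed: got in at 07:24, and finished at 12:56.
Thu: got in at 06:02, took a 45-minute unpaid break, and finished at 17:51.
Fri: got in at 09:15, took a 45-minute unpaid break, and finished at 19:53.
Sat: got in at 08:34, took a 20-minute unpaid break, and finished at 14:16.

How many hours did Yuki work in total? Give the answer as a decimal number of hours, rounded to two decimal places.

Tue: 09:24–20:52 = 11 h 28 min; less 15 min break → 11 h 13 min
Wed: 07:24–12:56 = 5 h 32 min
Thu: 06:02–17:51 = 11 h 49 min; less 45 min break → 11 h 4 min
Fri: 09:15–19:53 = 10 h 38 min; less 45 min break → 9 h 53 min
Sat: 08:34–14:16 = 5 h 42 min; less 20 min break → 5 h 22 min
Total: 11 h 13 min + 5 h 32 min + 11 h 4 min + 9 h 53 min + 5 h 22 min = 43 h 4 min.

43.07 hours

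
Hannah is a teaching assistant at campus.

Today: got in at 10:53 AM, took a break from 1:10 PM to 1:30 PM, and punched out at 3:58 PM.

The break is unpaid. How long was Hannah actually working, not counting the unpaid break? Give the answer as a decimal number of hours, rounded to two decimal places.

4.75 hours

Today: 10:53 AM–3:58 PM = 5 h 5 min; less 20 min break → 4 h 45 min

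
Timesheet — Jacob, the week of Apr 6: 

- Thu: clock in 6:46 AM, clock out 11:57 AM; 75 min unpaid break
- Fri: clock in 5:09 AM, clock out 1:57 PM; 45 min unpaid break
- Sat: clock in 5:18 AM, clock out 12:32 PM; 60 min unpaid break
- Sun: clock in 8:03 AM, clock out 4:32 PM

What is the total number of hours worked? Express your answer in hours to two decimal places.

Thu: 6:46 AM–11:57 AM = 5 h 11 min; less 75 min break → 3 h 56 min
Fri: 5:09 AM–1:57 PM = 8 h 48 min; less 45 min break → 8 h 3 min
Sat: 5:18 AM–12:32 PM = 7 h 14 min; less 60 min break → 6 h 14 min
Sun: 8:03 AM–4:32 PM = 8 h 29 min
Total: 3 h 56 min + 8 h 3 min + 6 h 14 min + 8 h 29 min = 26 h 42 min.

26.70 hours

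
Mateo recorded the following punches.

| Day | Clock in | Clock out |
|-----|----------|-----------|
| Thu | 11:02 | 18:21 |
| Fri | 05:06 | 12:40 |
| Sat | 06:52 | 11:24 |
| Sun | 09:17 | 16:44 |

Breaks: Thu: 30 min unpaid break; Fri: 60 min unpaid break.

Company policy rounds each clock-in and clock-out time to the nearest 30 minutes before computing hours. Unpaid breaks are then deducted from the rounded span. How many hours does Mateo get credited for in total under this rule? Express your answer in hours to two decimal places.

25.00 hours

Thu: in 11:02→11:00, out 18:21→18:30; 7 h 30 min − 30 min = 7 h 0 min
Fri: in 05:06→05:00, out 12:40→12:30; 7 h 30 min − 60 min = 6 h 30 min
Sat: in 06:52→07:00, out 11:24→11:30; 4 h 30 min
Sun: in 09:17→09:30, out 16:44→16:30; 7 h 0 min
Total credited: 25 h 0 min.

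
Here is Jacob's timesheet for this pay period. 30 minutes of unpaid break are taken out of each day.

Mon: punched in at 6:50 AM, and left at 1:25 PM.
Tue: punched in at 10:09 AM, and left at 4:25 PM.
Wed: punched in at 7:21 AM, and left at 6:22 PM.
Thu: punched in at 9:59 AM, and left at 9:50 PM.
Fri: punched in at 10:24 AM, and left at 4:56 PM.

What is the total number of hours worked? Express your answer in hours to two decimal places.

39.75 hours

Mon: 6:50 AM–1:25 PM = 6 h 35 min; less 30 min break → 6 h 5 min
Tue: 10:09 AM–4:25 PM = 6 h 16 min; less 30 min break → 5 h 46 min
Wed: 7:21 AM–6:22 PM = 11 h 1 min; less 30 min break → 10 h 31 min
Thu: 9:59 AM–9:50 PM = 11 h 51 min; less 30 min break → 11 h 21 min
Fri: 10:24 AM–4:56 PM = 6 h 32 min; less 30 min break → 6 h 2 min
Total: 6 h 5 min + 5 h 46 min + 10 h 31 min + 11 h 21 min + 6 h 2 min = 39 h 45 min.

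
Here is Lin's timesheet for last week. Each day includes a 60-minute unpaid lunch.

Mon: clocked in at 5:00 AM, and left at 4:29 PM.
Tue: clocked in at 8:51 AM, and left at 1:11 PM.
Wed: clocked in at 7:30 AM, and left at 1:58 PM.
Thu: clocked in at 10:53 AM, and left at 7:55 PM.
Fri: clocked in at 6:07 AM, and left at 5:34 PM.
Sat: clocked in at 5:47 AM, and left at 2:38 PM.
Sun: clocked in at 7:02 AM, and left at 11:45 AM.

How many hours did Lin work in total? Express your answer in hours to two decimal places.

49.33 hours

Mon: 5:00 AM–4:29 PM = 11 h 29 min; less 60 min break → 10 h 29 min
Tue: 8:51 AM–1:11 PM = 4 h 20 min; less 60 min break → 3 h 20 min
Wed: 7:30 AM–1:58 PM = 6 h 28 min; less 60 min break → 5 h 28 min
Thu: 10:53 AM–7:55 PM = 9 h 2 min; less 60 min break → 8 h 2 min
Fri: 6:07 AM–5:34 PM = 11 h 27 min; less 60 min break → 10 h 27 min
Sat: 5:47 AM–2:38 PM = 8 h 51 min; less 60 min break → 7 h 51 min
Sun: 7:02 AM–11:45 AM = 4 h 43 min; less 60 min break → 3 h 43 min
Total: 10 h 29 min + 3 h 20 min + 5 h 28 min + 8 h 2 min + 10 h 27 min + 7 h 51 min + 3 h 43 min = 49 h 20 min.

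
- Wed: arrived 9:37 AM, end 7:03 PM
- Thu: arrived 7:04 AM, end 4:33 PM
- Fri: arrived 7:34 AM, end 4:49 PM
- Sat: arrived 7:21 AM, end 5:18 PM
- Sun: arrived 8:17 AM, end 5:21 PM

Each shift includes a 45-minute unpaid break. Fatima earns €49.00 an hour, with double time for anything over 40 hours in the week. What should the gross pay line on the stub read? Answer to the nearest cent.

Wed: 9:37 AM–7:03 PM = 9 h 26 min; less 45 min break → 8 h 41 min
Thu: 7:04 AM–4:33 PM = 9 h 29 min; less 45 min break → 8 h 44 min
Fri: 7:34 AM–4:49 PM = 9 h 15 min; less 45 min break → 8 h 30 min
Sat: 7:21 AM–5:18 PM = 9 h 57 min; less 45 min break → 9 h 12 min
Sun: 8:17 AM–5:21 PM = 9 h 4 min; less 45 min break → 8 h 19 min
Total worked: 43 h 26 min = 2606 min.
Regular 40 h 0 min = 2400 min at €49.00/h; overtime 3 h 26 min = 206 min at €98.00/h.
Pay = (2400 × €49.00 + 206 × €98.00) ÷ 60 = €2296.47.

€2296.47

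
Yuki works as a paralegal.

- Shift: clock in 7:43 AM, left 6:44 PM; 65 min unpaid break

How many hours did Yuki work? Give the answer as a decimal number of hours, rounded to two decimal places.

9.93 hours

Shift: 7:43 AM–6:44 PM = 11 h 1 min; less 65 min break → 9 h 56 min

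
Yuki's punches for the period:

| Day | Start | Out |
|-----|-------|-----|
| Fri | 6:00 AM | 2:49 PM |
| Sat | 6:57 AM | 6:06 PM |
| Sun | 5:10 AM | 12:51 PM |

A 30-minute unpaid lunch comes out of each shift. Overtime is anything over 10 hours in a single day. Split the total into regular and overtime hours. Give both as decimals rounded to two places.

Regular 25.50 hours, overtime 0.65 hours

Fri: 6:00 AM–2:49 PM = 8 h 49 min; less 30 min break → 8 h 19 min
Sat: 6:57 AM–6:06 PM = 11 h 9 min; less 30 min break → 10 h 39 min
Sun: 5:10 AM–12:51 PM = 7 h 41 min; less 30 min break → 7 h 11 min
Fri reg 8 h 19 min / OT 0 h 0 min; Sat reg 10 h 0 min / OT 0 h 39 min; Sun reg 7 h 11 min / OT 0 h 0 min.
Totals: regular 25 h 30 min, overtime 0 h 39 min.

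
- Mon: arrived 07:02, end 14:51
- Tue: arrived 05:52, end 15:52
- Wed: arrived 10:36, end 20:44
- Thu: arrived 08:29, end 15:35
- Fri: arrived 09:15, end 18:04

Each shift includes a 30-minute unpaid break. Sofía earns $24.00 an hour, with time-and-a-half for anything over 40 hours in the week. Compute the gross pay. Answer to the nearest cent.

Mon: 07:02–14:51 = 7 h 49 min; less 30 min break → 7 h 19 min
Tue: 05:52–15:52 = 10 h 0 min; less 30 min break → 9 h 30 min
Wed: 10:36–20:44 = 10 h 8 min; less 30 min break → 9 h 38 min
Thu: 08:29–15:35 = 7 h 6 min; less 30 min break → 6 h 36 min
Fri: 09:15–18:04 = 8 h 49 min; less 30 min break → 8 h 19 min
Total worked: 41 h 22 min = 2482 min.
Regular 40 h 0 min = 2400 min at $24.00/h; overtime 1 h 22 min = 82 min at $36.00/h.
Pay = (2400 × $24.00 + 82 × $36.00) ÷ 60 = $1009.20.

$1009.20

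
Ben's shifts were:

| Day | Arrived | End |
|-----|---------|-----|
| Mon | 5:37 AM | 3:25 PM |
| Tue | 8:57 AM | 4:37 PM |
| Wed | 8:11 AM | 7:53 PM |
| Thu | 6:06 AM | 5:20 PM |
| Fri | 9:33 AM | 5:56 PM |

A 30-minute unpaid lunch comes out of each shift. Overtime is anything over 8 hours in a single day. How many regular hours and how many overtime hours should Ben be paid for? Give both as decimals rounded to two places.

Regular 39.05 hours, overtime 7.23 hours

Mon: 5:37 AM–3:25 PM = 9 h 48 min; less 30 min break → 9 h 18 min
Tue: 8:57 AM–4:37 PM = 7 h 40 min; less 30 min break → 7 h 10 min
Wed: 8:11 AM–7:53 PM = 11 h 42 min; less 30 min break → 11 h 12 min
Thu: 6:06 AM–5:20 PM = 11 h 14 min; less 30 min break → 10 h 44 min
Fri: 9:33 AM–5:56 PM = 8 h 23 min; less 30 min break → 7 h 53 min
Mon reg 8 h 0 min / OT 1 h 18 min; Tue reg 7 h 10 min / OT 0 h 0 min; Wed reg 8 h 0 min / OT 3 h 12 min; Thu reg 8 h 0 min / OT 2 h 44 min; Fri reg 7 h 53 min / OT 0 h 0 min.
Totals: regular 39 h 3 min, overtime 7 h 14 min.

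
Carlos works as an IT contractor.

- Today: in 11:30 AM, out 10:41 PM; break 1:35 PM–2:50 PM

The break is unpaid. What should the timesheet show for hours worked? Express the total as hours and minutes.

Today: 11:30 AM–10:41 PM = 11 h 11 min; less 75 min break → 9 h 56 min

9 h 56 min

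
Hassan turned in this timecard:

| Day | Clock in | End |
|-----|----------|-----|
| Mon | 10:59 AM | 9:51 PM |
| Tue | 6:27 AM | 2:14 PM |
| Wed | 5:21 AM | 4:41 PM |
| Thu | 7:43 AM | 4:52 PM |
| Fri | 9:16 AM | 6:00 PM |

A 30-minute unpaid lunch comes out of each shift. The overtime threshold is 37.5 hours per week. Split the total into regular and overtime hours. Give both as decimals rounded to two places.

Regular 37.50 hours, overtime 7.87 hours

Mon: 10:59 AM–9:51 PM = 10 h 52 min; less 30 min break → 10 h 22 min
Tue: 6:27 AM–2:14 PM = 7 h 47 min; less 30 min break → 7 h 17 min
Wed: 5:21 AM–4:41 PM = 11 h 20 min; less 30 min break → 10 h 50 min
Thu: 7:43 AM–4:52 PM = 9 h 9 min; less 30 min break → 8 h 39 min
Fri: 9:16 AM–6:00 PM = 8 h 44 min; less 30 min break → 8 h 14 min
Total worked: 45 h 22 min = 45.37 h.
Threshold 37.5 h → overtime 7 h 52 min, regular 37 h 30 min.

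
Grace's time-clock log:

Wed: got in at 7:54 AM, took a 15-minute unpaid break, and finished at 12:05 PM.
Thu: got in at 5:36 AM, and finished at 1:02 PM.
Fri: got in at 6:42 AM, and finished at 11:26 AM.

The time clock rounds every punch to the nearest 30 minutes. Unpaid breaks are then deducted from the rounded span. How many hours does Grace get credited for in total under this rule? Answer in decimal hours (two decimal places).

Wed: in 7:54 AM→8:00 AM, out 12:05 PM→12:00 PM; 4 h 0 min − 15 min = 3 h 45 min
Thu: in 5:36 AM→5:30 AM, out 1:02 PM→1:00 PM; 7 h 30 min
Fri: in 6:42 AM→6:30 AM, out 11:26 AM→11:30 AM; 5 h 0 min
Total credited: 16 h 15 min.

16.25 hours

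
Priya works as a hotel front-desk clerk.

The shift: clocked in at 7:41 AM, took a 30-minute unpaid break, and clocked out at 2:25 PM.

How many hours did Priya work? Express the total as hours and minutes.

6 h 14 min

The shift: 7:41 AM–2:25 PM = 6 h 44 min; less 30 min break → 6 h 14 min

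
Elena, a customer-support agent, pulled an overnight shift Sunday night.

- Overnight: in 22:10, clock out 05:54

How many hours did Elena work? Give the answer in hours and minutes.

Overnight: 22:10 → midnight = 1 h 50 min; midnight → 05:54 = 5 h 54 min; span 7 h 44 min

7 h 44 min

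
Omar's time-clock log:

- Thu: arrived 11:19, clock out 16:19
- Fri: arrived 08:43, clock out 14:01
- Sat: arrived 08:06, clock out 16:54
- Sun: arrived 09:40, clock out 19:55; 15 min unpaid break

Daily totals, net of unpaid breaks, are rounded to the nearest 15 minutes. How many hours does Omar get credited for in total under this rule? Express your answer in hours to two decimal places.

29.00 hours

Thu: 11:19–16:19 = 5 h 0 min → rounds to 5 h 0 min
Fri: 08:43–14:01 = 5 h 18 min → rounds to 5 h 15 min
Sat: 08:06–16:54 = 8 h 48 min → rounds to 8 h 45 min
Sun: 09:40–19:55 = 10 h 15 min − 15 min = 10 h 0 min → rounds to 10 h 0 min
Total credited: 29 h 0 min.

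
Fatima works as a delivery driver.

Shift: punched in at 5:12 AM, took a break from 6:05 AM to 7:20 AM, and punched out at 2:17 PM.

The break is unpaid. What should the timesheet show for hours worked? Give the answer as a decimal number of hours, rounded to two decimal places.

7.83 hours

Shift: 5:12 AM–2:17 PM = 9 h 5 min; less 75 min break → 7 h 50 min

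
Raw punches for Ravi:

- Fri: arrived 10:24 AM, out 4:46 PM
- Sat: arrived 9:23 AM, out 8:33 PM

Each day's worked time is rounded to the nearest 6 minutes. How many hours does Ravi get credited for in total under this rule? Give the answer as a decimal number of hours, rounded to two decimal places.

Fri: 10:24 AM–4:46 PM = 6 h 22 min → rounds to 6 h 24 min
Sat: 9:23 AM–8:33 PM = 11 h 10 min → rounds to 11 h 12 min
Total credited: 17 h 36 min.

17.60 hours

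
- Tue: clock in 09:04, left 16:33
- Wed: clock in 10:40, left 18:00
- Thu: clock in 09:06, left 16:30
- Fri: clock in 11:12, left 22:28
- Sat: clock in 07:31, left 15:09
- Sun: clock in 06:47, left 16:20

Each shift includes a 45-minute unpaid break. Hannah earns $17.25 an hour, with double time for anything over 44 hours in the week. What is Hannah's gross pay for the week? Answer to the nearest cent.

$833.75

Tue: 09:04–16:33 = 7 h 29 min; less 45 min break → 6 h 44 min
Wed: 10:40–18:00 = 7 h 20 min; less 45 min break → 6 h 35 min
Thu: 09:06–16:30 = 7 h 24 min; less 45 min break → 6 h 39 min
Fri: 11:12–22:28 = 11 h 16 min; less 45 min break → 10 h 31 min
Sat: 07:31–15:09 = 7 h 38 min; less 45 min break → 6 h 53 min
Sun: 06:47–16:20 = 9 h 33 min; less 45 min break → 8 h 48 min
Total worked: 46 h 10 min = 2770 min.
Regular 44 h 0 min = 2640 min at $17.25/h; overtime 2 h 10 min = 130 min at $34.50/h.
Pay = (2640 × $17.25 + 130 × $34.50) ÷ 60 = $833.75.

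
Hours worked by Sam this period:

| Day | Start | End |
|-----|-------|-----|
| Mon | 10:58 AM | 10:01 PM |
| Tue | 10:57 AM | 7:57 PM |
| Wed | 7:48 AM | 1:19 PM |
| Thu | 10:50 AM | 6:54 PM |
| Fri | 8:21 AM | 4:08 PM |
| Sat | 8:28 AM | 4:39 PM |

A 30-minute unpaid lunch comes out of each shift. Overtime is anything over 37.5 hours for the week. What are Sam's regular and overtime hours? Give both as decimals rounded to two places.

Regular 37.50 hours, overtime 9.10 hours

Mon: 10:58 AM–10:01 PM = 11 h 3 min; less 30 min break → 10 h 33 min
Tue: 10:57 AM–7:57 PM = 9 h 0 min; less 30 min break → 8 h 30 min
Wed: 7:48 AM–1:19 PM = 5 h 31 min; less 30 min break → 5 h 1 min
Thu: 10:50 AM–6:54 PM = 8 h 4 min; less 30 min break → 7 h 34 min
Fri: 8:21 AM–4:08 PM = 7 h 47 min; less 30 min break → 7 h 17 min
Sat: 8:28 AM–4:39 PM = 8 h 11 min; less 30 min break → 7 h 41 min
Total worked: 46 h 36 min = 46.60 h.
Threshold 37.5 h → overtime 9 h 6 min, regular 37 h 30 min.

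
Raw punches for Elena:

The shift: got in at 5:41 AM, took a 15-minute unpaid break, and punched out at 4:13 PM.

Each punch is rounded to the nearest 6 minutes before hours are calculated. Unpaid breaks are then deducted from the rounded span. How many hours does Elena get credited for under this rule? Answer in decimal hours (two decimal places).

The shift: in 5:41 AM→5:42 AM, out 4:13 PM→4:12 PM; 10 h 30 min − 15 min = 10 h 15 min

10.25 hours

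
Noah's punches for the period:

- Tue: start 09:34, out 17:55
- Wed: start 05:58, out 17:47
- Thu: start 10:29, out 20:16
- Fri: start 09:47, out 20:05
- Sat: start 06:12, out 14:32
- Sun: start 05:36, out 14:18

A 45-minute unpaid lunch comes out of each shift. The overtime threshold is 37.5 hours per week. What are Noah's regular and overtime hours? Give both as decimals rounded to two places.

Tue: 09:34–17:55 = 8 h 21 min; less 45 min break → 7 h 36 min
Wed: 05:58–17:47 = 11 h 49 min; less 45 min break → 11 h 4 min
Thu: 10:29–20:16 = 9 h 47 min; less 45 min break → 9 h 2 min
Fri: 09:47–20:05 = 10 h 18 min; less 45 min break → 9 h 33 min
Sat: 06:12–14:32 = 8 h 20 min; less 45 min break → 7 h 35 min
Sun: 05:36–14:18 = 8 h 42 min; less 45 min break → 7 h 57 min
Total worked: 52 h 47 min = 52.78 h.
Threshold 37.5 h → overtime 15 h 17 min, regular 37 h 30 min.

Regular 37.50 hours, overtime 15.28 hours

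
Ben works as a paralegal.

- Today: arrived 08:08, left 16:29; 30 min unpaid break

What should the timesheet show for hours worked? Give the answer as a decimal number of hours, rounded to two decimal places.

Today: 08:08–16:29 = 8 h 21 min; less 30 min break → 7 h 51 min

7.85 hours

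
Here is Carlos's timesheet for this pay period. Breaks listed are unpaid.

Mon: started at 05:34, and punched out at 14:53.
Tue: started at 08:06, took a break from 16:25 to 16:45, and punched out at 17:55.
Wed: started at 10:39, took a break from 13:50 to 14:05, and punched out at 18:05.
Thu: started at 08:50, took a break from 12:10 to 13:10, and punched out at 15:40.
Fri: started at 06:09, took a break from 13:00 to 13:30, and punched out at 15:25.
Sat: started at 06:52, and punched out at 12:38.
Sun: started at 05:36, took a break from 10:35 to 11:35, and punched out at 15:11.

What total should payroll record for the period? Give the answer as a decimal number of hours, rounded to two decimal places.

Mon: 05:34–14:53 = 9 h 19 min
Tue: 08:06–17:55 = 9 h 49 min; less 20 min break → 9 h 29 min
Wed: 10:39–18:05 = 7 h 26 min; less 15 min break → 7 h 11 min
Thu: 08:50–15:40 = 6 h 50 min; less 60 min break → 5 h 50 min
Fri: 06:09–15:25 = 9 h 16 min; less 30 min break → 8 h 46 min
Sat: 06:52–12:38 = 5 h 46 min
Sun: 05:36–15:11 = 9 h 35 min; less 60 min break → 8 h 35 min
Total: 9 h 19 min + 9 h 29 min + 7 h 11 min + 5 h 50 min + 8 h 46 min + 5 h 46 min + 8 h 35 min = 54 h 56 min.

54.93 hours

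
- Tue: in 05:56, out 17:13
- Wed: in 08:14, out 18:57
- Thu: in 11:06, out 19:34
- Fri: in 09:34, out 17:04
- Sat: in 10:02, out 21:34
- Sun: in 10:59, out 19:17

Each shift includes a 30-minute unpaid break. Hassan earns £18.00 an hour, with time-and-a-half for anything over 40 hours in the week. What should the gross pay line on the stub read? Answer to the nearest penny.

Tue: 05:56–17:13 = 11 h 17 min; less 30 min break → 10 h 47 min
Wed: 08:14–18:57 = 10 h 43 min; less 30 min break → 10 h 13 min
Thu: 11:06–19:34 = 8 h 28 min; less 30 min break → 7 h 58 min
Fri: 09:34–17:04 = 7 h 30 min; less 30 min break → 7 h 0 min
Sat: 10:02–21:34 = 11 h 32 min; less 30 min break → 11 h 2 min
Sun: 10:59–19:17 = 8 h 18 min; less 30 min break → 7 h 48 min
Total worked: 54 h 48 min = 3288 min.
Regular 40 h 0 min = 2400 min at £18.00/h; overtime 14 h 48 min = 888 min at £27.00/h.
Pay = (2400 × £18.00 + 888 × £27.00) ÷ 60 = £1119.60.

£1119.60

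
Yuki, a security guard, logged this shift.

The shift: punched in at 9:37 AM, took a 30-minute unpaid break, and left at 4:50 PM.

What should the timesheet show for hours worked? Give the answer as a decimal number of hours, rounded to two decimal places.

The shift: 9:37 AM–4:50 PM = 7 h 13 min; less 30 min break → 6 h 43 min

6.72 hours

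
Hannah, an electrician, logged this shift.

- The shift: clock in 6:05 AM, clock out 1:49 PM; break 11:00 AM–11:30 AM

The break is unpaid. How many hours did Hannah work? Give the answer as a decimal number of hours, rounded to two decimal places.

7.23 hours

The shift: 6:05 AM–1:49 PM = 7 h 44 min; less 30 min break → 7 h 14 min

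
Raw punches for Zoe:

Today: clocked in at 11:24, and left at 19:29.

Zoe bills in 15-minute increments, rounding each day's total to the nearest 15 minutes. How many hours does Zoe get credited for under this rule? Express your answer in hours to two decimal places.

Today: 11:24–19:29 = 8 h 5 min → rounds to 8 h 0 min

8.00 hours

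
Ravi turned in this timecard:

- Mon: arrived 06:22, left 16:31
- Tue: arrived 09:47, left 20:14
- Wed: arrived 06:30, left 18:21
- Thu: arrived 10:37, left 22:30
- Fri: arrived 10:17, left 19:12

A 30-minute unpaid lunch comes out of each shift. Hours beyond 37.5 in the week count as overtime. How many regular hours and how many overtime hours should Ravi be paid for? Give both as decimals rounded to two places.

Regular 37.50 hours, overtime 13.25 hours

Mon: 06:22–16:31 = 10 h 9 min; less 30 min break → 9 h 39 min
Tue: 09:47–20:14 = 10 h 27 min; less 30 min break → 9 h 57 min
Wed: 06:30–18:21 = 11 h 51 min; less 30 min break → 11 h 21 min
Thu: 10:37–22:30 = 11 h 53 min; less 30 min break → 11 h 23 min
Fri: 10:17–19:12 = 8 h 55 min; less 30 min break → 8 h 25 min
Total worked: 50 h 45 min = 50.75 h.
Threshold 37.5 h → overtime 13 h 15 min, regular 37 h 30 min.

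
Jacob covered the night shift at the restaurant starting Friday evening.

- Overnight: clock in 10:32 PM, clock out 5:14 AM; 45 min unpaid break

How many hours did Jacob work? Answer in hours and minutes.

Overnight: 10:32 PM → midnight = 1 h 28 min; midnight → 5:14 AM = 5 h 14 min; span 6 h 42 min; less 45 min break → 5 h 57 min

5 h 57 min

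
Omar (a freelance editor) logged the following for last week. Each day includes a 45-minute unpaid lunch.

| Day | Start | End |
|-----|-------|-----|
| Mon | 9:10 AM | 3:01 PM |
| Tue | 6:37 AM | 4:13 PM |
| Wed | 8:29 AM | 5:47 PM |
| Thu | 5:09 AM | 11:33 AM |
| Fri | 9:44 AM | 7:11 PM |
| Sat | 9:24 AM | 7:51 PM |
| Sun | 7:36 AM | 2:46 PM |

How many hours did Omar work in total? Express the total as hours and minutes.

Mon: 9:10 AM–3:01 PM = 5 h 51 min; less 45 min break → 5 h 6 min
Tue: 6:37 AM–4:13 PM = 9 h 36 min; less 45 min break → 8 h 51 min
Wed: 8:29 AM–5:47 PM = 9 h 18 min; less 45 min break → 8 h 33 min
Thu: 5:09 AM–11:33 AM = 6 h 24 min; less 45 min break → 5 h 39 min
Fri: 9:44 AM–7:11 PM = 9 h 27 min; less 45 min break → 8 h 42 min
Sat: 9:24 AM–7:51 PM = 10 h 27 min; less 45 min break → 9 h 42 min
Sun: 7:36 AM–2:46 PM = 7 h 10 min; less 45 min break → 6 h 25 min
Total: 5 h 6 min + 8 h 51 min + 8 h 33 min + 5 h 39 min + 8 h 42 min + 9 h 42 min + 6 h 25 min = 52 h 58 min.

52 h 58 min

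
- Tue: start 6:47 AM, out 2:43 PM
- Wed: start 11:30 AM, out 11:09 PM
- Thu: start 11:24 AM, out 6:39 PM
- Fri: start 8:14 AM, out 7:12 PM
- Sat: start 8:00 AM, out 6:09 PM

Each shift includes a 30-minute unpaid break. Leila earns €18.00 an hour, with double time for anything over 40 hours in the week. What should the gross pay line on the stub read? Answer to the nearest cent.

Tue: 6:47 AM–2:43 PM = 7 h 56 min; less 30 min break → 7 h 26 min
Wed: 11:30 AM–11:09 PM = 11 h 39 min; less 30 min break → 11 h 9 min
Thu: 11:24 AM–6:39 PM = 7 h 15 min; less 30 min break → 6 h 45 min
Fri: 8:14 AM–7:12 PM = 10 h 58 min; less 30 min break → 10 h 28 min
Sat: 8:00 AM–6:09 PM = 10 h 9 min; less 30 min break → 9 h 39 min
Total worked: 45 h 27 min = 2727 min.
Regular 40 h 0 min = 2400 min at €18.00/h; overtime 5 h 27 min = 327 min at €36.00/h.
Pay = (2400 × €18.00 + 327 × €36.00) ÷ 60 = €916.20.

€916.20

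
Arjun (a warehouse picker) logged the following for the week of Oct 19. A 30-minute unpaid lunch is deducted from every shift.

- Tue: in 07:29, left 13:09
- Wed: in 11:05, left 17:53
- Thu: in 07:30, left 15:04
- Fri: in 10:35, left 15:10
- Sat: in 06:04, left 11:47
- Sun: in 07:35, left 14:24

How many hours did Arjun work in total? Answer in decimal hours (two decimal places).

34.15 hours

Tue: 07:29–13:09 = 5 h 40 min; less 30 min break → 5 h 10 min
Wed: 11:05–17:53 = 6 h 48 min; less 30 min break → 6 h 18 min
Thu: 07:30–15:04 = 7 h 34 min; less 30 min break → 7 h 4 min
Fri: 10:35–15:10 = 4 h 35 min; less 30 min break → 4 h 5 min
Sat: 06:04–11:47 = 5 h 43 min; less 30 min break → 5 h 13 min
Sun: 07:35–14:24 = 6 h 49 min; less 30 min break → 6 h 19 min
Total: 5 h 10 min + 6 h 18 min + 7 h 4 min + 4 h 5 min + 5 h 13 min + 6 h 19 min = 34 h 9 min.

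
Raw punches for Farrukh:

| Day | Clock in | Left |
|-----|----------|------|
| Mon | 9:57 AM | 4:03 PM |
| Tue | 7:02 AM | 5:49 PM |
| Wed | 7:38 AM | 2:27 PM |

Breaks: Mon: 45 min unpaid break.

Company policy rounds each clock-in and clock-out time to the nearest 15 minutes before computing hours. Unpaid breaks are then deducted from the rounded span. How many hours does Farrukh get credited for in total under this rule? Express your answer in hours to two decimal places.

22.75 hours

Mon: in 9:57 AM→10:00 AM, out 4:03 PM→4:00 PM; 6 h 0 min − 45 min = 5 h 15 min
Tue: in 7:02 AM→7:00 AM, out 5:49 PM→5:45 PM; 10 h 45 min
Wed: in 7:38 AM→7:45 AM, out 2:27 PM→2:30 PM; 6 h 45 min
Total credited: 22 h 45 min.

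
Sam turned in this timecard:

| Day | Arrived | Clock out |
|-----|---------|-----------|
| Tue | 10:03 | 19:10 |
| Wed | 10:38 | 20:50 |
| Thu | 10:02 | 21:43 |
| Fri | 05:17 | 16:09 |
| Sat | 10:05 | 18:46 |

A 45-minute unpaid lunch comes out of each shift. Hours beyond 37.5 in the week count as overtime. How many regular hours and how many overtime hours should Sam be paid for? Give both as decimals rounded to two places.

Tue: 10:03–19:10 = 9 h 7 min; less 45 min break → 8 h 22 min
Wed: 10:38–20:50 = 10 h 12 min; less 45 min break → 9 h 27 min
Thu: 10:02–21:43 = 11 h 41 min; less 45 min break → 10 h 56 min
Fri: 05:17–16:09 = 10 h 52 min; less 45 min break → 10 h 7 min
Sat: 10:05–18:46 = 8 h 41 min; less 45 min break → 7 h 56 min
Total worked: 46 h 48 min = 46.80 h.
Threshold 37.5 h → overtime 9 h 18 min, regular 37 h 30 min.

Regular 37.50 hours, overtime 9.30 hours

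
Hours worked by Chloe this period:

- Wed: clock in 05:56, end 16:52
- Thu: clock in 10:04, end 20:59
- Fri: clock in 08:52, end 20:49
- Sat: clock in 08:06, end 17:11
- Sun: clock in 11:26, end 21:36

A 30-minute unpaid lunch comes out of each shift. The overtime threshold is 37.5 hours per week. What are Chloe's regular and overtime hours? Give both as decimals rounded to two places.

Regular 37.50 hours, overtime 13.05 hours

Wed: 05:56–16:52 = 10 h 56 min; less 30 min break → 10 h 26 min
Thu: 10:04–20:59 = 10 h 55 min; less 30 min break → 10 h 25 min
Fri: 08:52–20:49 = 11 h 57 min; less 30 min break → 11 h 27 min
Sat: 08:06–17:11 = 9 h 5 min; less 30 min break → 8 h 35 min
Sun: 11:26–21:36 = 10 h 10 min; less 30 min break → 9 h 40 min
Total worked: 50 h 33 min = 50.55 h.
Threshold 37.5 h → overtime 13 h 3 min, regular 37 h 30 min.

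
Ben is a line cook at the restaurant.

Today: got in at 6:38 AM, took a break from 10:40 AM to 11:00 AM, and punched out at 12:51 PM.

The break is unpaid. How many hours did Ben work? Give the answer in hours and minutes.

Today: 6:38 AM–12:51 PM = 6 h 13 min; less 20 min break → 5 h 53 min

5 h 53 min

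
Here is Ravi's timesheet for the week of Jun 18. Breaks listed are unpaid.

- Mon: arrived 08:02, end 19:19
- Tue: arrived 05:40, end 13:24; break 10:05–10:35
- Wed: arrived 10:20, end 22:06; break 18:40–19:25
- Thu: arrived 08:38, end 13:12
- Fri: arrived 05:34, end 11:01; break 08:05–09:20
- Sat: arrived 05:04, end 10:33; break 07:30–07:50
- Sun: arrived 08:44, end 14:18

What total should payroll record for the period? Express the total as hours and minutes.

Mon: 08:02–19:19 = 11 h 17 min
Tue: 05:40–13:24 = 7 h 44 min; less 30 min break → 7 h 14 min
Wed: 10:20–22:06 = 11 h 46 min; less 45 min break → 11 h 1 min
Thu: 08:38–13:12 = 4 h 34 min
Fri: 05:34–11:01 = 5 h 27 min; less 75 min break → 4 h 12 min
Sat: 05:04–10:33 = 5 h 29 min; less 20 min break → 5 h 9 min
Sun: 08:44–14:18 = 5 h 34 min
Total: 11 h 17 min + 7 h 14 min + 11 h 1 min + 4 h 34 min + 4 h 12 min + 5 h 9 min + 5 h 34 min = 49 h 1 min.

49 h 1 min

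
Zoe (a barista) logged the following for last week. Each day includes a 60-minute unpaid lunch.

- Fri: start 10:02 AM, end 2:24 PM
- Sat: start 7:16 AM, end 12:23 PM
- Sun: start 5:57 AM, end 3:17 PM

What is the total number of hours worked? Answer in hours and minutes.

Fri: 10:02 AM–2:24 PM = 4 h 22 min; less 60 min break → 3 h 22 min
Sat: 7:16 AM–12:23 PM = 5 h 7 min; less 60 min break → 4 h 7 min
Sun: 5:57 AM–3:17 PM = 9 h 20 min; less 60 min break → 8 h 20 min
Total: 3 h 22 min + 4 h 7 min + 8 h 20 min = 15 h 49 min.

15 h 49 min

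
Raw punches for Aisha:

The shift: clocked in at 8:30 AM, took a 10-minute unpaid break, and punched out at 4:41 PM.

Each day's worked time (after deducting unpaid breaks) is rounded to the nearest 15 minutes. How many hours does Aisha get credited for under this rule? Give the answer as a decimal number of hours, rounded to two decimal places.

The shift: 8:30 AM–4:41 PM = 8 h 11 min − 10 min = 8 h 1 min → rounds to 8 h 0 min

8.00 hours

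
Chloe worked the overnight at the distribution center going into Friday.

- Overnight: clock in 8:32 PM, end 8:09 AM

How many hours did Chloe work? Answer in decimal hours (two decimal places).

Overnight: 8:32 PM → midnight = 3 h 28 min; midnight → 8:09 AM = 8 h 9 min; span 11 h 37 min

11.62 hours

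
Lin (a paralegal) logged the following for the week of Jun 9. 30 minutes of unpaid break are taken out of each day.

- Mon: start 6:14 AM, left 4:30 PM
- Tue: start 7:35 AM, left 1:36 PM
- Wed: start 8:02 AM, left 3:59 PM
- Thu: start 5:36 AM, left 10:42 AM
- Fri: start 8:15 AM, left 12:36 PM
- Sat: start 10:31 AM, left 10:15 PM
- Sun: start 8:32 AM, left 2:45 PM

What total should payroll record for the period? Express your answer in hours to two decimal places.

Mon: 6:14 AM–4:30 PM = 10 h 16 min; less 30 min break → 9 h 46 min
Tue: 7:35 AM–1:36 PM = 6 h 1 min; less 30 min break → 5 h 31 min
Wed: 8:02 AM–3:59 PM = 7 h 57 min; less 30 min break → 7 h 27 min
Thu: 5:36 AM–10:42 AM = 5 h 6 min; less 30 min break → 4 h 36 min
Fri: 8:15 AM–12:36 PM = 4 h 21 min; less 30 min break → 3 h 51 min
Sat: 10:31 AM–10:15 PM = 11 h 44 min; less 30 min break → 11 h 14 min
Sun: 8:32 AM–2:45 PM = 6 h 13 min; less 30 min break → 5 h 43 min
Total: 9 h 46 min + 5 h 31 min + 7 h 27 min + 4 h 36 min + 3 h 51 min + 11 h 14 min + 5 h 43 min = 48 h 8 min.

48.13 hours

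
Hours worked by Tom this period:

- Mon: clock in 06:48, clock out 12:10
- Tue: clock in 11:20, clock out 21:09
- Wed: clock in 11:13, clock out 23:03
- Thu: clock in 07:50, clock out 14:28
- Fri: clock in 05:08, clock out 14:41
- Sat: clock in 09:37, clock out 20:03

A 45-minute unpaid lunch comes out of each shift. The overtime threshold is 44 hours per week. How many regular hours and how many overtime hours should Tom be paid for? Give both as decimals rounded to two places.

Mon: 06:48–12:10 = 5 h 22 min; less 45 min break → 4 h 37 min
Tue: 11:20–21:09 = 9 h 49 min; less 45 min break → 9 h 4 min
Wed: 11:13–23:03 = 11 h 50 min; less 45 min break → 11 h 5 min
Thu: 07:50–14:28 = 6 h 38 min; less 45 min break → 5 h 53 min
Fri: 05:08–14:41 = 9 h 33 min; less 45 min break → 8 h 48 min
Sat: 09:37–20:03 = 10 h 26 min; less 45 min break → 9 h 41 min
Total worked: 49 h 8 min = 49.13 h.
Threshold 44 h → overtime 5 h 8 min, regular 44 h 0 min.

Regular 44.00 hours, overtime 5.13 hours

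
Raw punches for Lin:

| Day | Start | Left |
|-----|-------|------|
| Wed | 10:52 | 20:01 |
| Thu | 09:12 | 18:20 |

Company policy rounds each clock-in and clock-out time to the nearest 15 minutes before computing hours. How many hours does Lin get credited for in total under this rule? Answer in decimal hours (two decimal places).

Wed: in 10:52→10:45, out 20:01→20:00; 9 h 15 min
Thu: in 09:12→09:15, out 18:20→18:15; 9 h 0 min
Total credited: 18 h 15 min.

18.25 hours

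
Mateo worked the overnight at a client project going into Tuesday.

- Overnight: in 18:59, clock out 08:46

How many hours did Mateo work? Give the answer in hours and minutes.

13 h 47 min

Overnight: 18:59 → midnight = 5 h 1 min; midnight → 08:46 = 8 h 46 min; span 13 h 47 min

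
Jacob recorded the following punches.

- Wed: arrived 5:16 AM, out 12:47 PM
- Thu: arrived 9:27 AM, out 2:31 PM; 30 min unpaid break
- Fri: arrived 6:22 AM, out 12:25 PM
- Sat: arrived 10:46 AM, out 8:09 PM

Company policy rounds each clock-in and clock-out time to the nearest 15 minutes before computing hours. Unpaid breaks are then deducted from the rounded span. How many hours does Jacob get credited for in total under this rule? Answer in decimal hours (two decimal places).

Wed: in 5:16 AM→5:15 AM, out 12:47 PM→12:45 PM; 7 h 30 min
Thu: in 9:27 AM→9:30 AM, out 2:31 PM→2:30 PM; 5 h 0 min − 30 min = 4 h 30 min
Fri: in 6:22 AM→6:15 AM, out 12:25 PM→12:30 PM; 6 h 15 min
Sat: in 10:46 AM→10:45 AM, out 8:09 PM→8:15 PM; 9 h 30 min
Total credited: 27 h 45 min.

27.75 hours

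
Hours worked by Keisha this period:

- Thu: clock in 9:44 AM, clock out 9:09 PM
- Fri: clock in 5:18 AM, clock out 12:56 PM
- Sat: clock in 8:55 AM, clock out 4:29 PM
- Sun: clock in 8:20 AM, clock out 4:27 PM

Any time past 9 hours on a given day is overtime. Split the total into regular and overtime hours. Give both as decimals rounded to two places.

Regular 32.32 hours, overtime 2.42 hours

Thu: 9:44 AM–9:09 PM = 11 h 25 min
Fri: 5:18 AM–12:56 PM = 7 h 38 min
Sat: 8:55 AM–4:29 PM = 7 h 34 min
Sun: 8:20 AM–4:27 PM = 8 h 7 min
Thu reg 9 h 0 min / OT 2 h 25 min; Fri reg 7 h 38 min / OT 0 h 0 min; Sat reg 7 h 34 min / OT 0 h 0 min; Sun reg 8 h 7 min / OT 0 h 0 min.
Totals: regular 32 h 19 min, overtime 2 h 25 min.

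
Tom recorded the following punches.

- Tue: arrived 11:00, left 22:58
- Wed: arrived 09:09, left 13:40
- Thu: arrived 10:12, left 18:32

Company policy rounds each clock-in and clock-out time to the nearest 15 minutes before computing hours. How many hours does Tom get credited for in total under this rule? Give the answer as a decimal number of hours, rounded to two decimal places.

Tue: in 11:00→11:00, out 22:58→23:00; 12 h 0 min
Wed: in 09:09→09:15, out 13:40→13:45; 4 h 30 min
Thu: in 10:12→10:15, out 18:32→18:30; 8 h 15 min
Total credited: 24 h 45 min.

24.75 hours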